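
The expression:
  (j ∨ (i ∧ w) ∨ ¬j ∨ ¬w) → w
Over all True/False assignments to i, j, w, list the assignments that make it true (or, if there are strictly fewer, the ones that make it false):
is true only for:
  i=False, j=False, w=True;
  i=False, j=True, w=True;
  i=True, j=False, w=True;
  i=True, j=True, w=True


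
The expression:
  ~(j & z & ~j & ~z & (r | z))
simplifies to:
True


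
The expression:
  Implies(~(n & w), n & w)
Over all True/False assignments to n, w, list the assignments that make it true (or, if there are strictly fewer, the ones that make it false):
is true only for:
  n=True, w=True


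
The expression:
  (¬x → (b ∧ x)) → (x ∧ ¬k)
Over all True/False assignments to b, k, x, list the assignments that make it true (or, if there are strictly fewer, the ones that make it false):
is false only for:
  b=False, k=True, x=True;
  b=True, k=True, x=True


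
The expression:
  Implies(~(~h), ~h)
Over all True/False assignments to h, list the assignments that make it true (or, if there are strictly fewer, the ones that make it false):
is true only for:
  h=False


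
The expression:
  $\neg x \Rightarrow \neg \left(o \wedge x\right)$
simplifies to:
$\text{True}$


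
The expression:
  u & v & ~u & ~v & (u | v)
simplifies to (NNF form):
False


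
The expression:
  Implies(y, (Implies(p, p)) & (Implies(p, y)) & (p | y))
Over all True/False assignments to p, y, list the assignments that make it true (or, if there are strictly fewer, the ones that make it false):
is always true.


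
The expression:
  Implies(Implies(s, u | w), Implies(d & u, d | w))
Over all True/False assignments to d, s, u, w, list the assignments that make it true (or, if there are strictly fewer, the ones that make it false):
is always true.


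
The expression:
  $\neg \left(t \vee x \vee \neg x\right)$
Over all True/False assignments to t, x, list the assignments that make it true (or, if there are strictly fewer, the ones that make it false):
is never true.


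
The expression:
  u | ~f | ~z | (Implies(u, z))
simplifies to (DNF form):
True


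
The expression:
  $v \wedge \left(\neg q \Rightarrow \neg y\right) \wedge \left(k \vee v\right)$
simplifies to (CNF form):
$v \wedge \left(q \vee \neg y\right)$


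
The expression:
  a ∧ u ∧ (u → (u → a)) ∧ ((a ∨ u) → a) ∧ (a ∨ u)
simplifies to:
a ∧ u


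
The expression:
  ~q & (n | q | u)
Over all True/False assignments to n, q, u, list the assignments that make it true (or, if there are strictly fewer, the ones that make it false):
is true only for:
  n=False, q=False, u=True;
  n=True, q=False, u=False;
  n=True, q=False, u=True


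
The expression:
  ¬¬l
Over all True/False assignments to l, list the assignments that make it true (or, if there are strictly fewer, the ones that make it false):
is true only for:
  l=True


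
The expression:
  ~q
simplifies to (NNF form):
~q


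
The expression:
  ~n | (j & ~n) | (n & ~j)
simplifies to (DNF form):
~j | ~n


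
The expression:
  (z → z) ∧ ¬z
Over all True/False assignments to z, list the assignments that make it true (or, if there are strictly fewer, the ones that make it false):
is true only for:
  z=False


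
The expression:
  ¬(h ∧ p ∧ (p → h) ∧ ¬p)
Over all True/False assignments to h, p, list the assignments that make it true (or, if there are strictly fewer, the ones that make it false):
is always true.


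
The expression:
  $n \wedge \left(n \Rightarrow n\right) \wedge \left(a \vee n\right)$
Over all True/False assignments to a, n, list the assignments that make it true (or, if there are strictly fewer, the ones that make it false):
is true only for:
  a=False, n=True;
  a=True, n=True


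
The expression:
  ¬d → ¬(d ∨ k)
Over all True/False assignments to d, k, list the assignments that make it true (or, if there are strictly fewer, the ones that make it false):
is false only for:
  d=False, k=True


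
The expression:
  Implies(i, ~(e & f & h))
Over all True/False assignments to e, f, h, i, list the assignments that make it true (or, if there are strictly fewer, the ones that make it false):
is false only for:
  e=True, f=True, h=True, i=True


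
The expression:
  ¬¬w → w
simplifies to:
True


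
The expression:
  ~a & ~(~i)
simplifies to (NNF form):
i & ~a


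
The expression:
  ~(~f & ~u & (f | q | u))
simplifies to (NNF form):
f | u | ~q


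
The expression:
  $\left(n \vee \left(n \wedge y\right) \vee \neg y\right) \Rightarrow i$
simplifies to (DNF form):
$i \vee \left(y \wedge \neg n\right)$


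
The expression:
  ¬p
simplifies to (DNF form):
¬p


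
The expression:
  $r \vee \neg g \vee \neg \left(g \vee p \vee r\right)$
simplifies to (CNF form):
$r \vee \neg g$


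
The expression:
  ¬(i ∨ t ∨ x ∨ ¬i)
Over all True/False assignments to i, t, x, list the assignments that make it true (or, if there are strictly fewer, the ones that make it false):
is never true.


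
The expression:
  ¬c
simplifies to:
¬c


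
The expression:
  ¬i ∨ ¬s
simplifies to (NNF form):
¬i ∨ ¬s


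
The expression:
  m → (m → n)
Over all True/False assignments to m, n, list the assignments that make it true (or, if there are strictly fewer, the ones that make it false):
is false only for:
  m=True, n=False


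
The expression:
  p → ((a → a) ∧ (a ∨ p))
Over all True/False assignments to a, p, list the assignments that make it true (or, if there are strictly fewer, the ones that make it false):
is always true.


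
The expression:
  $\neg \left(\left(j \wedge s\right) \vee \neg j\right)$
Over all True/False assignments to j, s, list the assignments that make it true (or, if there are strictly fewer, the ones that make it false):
is true only for:
  j=True, s=False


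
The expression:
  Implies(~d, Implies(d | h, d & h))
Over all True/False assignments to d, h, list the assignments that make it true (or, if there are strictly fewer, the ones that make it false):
is false only for:
  d=False, h=True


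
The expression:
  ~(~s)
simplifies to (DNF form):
s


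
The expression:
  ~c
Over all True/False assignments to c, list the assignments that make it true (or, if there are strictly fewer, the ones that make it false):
is true only for:
  c=False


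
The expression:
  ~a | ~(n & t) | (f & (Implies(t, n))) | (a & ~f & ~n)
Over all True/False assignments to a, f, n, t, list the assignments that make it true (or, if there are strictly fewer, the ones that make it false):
is false only for:
  a=True, f=False, n=True, t=True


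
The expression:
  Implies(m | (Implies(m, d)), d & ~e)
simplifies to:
d & ~e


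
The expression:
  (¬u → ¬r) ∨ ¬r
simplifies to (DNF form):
u ∨ ¬r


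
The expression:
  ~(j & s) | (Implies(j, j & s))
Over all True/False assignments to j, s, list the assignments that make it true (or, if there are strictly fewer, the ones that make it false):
is always true.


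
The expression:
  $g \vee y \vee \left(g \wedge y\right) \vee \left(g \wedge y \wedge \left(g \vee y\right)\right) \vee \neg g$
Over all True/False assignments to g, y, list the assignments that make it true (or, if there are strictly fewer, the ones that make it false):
is always true.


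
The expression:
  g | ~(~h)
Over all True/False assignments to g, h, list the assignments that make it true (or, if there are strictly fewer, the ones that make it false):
is false only for:
  g=False, h=False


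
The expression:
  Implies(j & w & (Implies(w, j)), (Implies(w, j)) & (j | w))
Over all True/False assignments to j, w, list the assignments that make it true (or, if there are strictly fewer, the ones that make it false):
is always true.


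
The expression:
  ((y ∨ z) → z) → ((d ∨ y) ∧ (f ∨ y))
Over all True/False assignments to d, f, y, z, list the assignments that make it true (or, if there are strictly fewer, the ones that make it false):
is false only for:
  d=False, f=False, y=False, z=False;
  d=False, f=False, y=False, z=True;
  d=False, f=True, y=False, z=False;
  d=False, f=True, y=False, z=True;
  d=True, f=False, y=False, z=False;
  d=True, f=False, y=False, z=True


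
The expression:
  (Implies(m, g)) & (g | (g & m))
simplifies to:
g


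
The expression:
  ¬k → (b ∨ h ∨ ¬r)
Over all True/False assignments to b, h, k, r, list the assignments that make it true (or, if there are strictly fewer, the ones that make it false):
is false only for:
  b=False, h=False, k=False, r=True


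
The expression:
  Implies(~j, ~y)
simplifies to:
j | ~y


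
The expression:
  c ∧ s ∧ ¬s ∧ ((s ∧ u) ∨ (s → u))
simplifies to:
False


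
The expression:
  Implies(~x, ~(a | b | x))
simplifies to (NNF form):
x | (~a & ~b)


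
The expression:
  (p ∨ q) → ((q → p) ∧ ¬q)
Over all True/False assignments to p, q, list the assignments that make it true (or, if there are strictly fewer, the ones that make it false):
is true only for:
  p=False, q=False;
  p=True, q=False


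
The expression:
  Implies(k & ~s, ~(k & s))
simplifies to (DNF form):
True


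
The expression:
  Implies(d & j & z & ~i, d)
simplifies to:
True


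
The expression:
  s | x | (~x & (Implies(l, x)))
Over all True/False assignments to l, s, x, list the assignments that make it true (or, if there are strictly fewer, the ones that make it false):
is false only for:
  l=True, s=False, x=False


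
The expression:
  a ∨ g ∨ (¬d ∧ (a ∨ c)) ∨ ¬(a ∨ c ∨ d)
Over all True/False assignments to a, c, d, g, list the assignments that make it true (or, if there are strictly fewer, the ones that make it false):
is false only for:
  a=False, c=False, d=True, g=False;
  a=False, c=True, d=True, g=False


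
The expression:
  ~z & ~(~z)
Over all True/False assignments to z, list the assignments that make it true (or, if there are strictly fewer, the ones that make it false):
is never true.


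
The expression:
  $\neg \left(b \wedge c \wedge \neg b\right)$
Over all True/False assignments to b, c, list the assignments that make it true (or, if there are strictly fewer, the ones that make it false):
is always true.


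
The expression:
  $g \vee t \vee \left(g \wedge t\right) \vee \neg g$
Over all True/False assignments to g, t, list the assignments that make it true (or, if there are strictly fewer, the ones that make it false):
is always true.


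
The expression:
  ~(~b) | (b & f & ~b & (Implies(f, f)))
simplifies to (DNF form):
b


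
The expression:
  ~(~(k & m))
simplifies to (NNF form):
k & m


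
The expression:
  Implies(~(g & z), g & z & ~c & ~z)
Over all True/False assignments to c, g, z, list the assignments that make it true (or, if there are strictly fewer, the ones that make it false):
is true only for:
  c=False, g=True, z=True;
  c=True, g=True, z=True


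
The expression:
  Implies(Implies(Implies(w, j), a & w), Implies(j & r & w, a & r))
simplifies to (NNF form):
True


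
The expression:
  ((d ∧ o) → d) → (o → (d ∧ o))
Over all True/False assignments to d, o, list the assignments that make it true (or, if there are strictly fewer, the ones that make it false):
is false only for:
  d=False, o=True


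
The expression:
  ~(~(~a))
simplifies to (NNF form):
~a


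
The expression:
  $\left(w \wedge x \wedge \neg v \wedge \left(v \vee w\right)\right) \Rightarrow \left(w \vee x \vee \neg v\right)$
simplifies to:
$\text{True}$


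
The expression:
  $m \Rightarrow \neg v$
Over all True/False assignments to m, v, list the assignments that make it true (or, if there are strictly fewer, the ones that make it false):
is false only for:
  m=True, v=True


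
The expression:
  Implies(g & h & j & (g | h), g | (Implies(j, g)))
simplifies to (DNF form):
True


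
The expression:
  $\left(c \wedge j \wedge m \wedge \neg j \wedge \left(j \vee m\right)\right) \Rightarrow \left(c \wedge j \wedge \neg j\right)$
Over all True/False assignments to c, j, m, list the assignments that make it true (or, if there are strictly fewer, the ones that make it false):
is always true.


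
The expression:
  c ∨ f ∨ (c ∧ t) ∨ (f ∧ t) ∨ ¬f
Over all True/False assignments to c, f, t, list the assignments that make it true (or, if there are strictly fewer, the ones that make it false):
is always true.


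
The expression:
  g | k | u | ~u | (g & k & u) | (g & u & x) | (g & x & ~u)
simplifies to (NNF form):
True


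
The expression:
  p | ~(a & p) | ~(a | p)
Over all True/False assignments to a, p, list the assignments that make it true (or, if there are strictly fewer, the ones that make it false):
is always true.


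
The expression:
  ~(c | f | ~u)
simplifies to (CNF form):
u & ~c & ~f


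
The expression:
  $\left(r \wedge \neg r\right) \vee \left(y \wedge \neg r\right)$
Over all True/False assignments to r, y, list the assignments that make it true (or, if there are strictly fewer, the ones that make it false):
is true only for:
  r=False, y=True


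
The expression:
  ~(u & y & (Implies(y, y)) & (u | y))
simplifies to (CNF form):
~u | ~y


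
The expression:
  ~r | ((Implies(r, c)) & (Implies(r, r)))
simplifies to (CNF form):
c | ~r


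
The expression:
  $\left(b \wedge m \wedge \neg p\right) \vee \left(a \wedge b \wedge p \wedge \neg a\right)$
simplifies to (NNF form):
$b \wedge m \wedge \neg p$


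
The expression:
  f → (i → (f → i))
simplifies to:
True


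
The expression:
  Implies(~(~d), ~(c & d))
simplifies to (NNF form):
~c | ~d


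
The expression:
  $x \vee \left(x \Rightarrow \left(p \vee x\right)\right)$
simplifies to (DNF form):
$\text{True}$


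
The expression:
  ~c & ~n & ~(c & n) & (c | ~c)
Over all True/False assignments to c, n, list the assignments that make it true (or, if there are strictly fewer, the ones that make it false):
is true only for:
  c=False, n=False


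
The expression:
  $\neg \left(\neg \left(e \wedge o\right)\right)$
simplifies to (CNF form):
$e \wedge o$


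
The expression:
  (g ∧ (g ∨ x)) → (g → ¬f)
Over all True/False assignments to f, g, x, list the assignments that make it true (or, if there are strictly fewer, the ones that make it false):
is false only for:
  f=True, g=True, x=False;
  f=True, g=True, x=True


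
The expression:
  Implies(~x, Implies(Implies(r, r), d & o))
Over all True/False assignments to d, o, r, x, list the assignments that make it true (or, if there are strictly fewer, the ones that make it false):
is false only for:
  d=False, o=False, r=False, x=False;
  d=False, o=False, r=True, x=False;
  d=False, o=True, r=False, x=False;
  d=False, o=True, r=True, x=False;
  d=True, o=False, r=False, x=False;
  d=True, o=False, r=True, x=False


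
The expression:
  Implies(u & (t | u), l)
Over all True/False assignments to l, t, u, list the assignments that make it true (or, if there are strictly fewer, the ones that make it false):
is false only for:
  l=False, t=False, u=True;
  l=False, t=True, u=True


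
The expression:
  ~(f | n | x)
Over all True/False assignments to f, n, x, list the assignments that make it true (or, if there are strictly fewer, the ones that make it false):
is true only for:
  f=False, n=False, x=False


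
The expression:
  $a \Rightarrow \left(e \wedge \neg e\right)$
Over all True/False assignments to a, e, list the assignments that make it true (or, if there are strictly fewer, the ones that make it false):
is true only for:
  a=False, e=False;
  a=False, e=True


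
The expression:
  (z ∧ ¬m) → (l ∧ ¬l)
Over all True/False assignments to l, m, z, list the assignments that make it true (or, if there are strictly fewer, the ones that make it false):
is false only for:
  l=False, m=False, z=True;
  l=True, m=False, z=True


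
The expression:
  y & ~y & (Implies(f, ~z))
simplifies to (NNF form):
False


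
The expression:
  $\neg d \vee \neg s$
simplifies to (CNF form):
$\neg d \vee \neg s$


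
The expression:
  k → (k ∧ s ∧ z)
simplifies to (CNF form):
(s ∨ ¬k) ∧ (z ∨ ¬k)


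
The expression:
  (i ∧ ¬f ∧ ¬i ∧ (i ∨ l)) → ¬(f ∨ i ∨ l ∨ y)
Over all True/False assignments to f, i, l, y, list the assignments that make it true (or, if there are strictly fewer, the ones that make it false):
is always true.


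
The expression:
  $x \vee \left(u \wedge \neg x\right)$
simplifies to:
$u \vee x$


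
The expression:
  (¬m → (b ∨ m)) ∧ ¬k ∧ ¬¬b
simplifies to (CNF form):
b ∧ ¬k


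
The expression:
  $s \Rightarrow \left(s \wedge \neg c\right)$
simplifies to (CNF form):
$\neg c \vee \neg s$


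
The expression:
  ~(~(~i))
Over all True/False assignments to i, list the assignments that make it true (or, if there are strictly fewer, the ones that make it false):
is true only for:
  i=False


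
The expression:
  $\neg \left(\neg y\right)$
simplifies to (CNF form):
$y$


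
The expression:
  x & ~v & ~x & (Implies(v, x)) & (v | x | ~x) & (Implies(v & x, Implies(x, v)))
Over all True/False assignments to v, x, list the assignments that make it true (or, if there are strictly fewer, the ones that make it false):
is never true.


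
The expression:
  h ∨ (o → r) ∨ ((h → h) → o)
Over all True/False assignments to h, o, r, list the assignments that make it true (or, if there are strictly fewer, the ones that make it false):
is always true.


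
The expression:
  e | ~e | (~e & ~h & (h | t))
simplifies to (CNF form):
True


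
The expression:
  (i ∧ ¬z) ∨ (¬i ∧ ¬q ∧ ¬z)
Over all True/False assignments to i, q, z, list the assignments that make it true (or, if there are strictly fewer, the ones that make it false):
is true only for:
  i=False, q=False, z=False;
  i=True, q=False, z=False;
  i=True, q=True, z=False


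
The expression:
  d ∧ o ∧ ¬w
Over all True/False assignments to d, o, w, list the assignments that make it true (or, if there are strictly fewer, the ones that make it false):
is true only for:
  d=True, o=True, w=False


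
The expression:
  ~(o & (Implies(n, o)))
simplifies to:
~o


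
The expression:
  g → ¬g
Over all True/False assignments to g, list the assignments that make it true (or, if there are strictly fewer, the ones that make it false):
is true only for:
  g=False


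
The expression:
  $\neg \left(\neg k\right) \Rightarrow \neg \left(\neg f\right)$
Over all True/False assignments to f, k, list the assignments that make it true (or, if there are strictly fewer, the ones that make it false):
is false only for:
  f=False, k=True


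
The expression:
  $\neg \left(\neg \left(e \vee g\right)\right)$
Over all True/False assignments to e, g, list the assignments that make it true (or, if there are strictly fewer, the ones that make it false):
is false only for:
  e=False, g=False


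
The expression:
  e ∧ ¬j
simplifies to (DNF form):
e ∧ ¬j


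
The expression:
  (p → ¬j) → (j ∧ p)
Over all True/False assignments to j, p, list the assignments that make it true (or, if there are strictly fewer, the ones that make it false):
is true only for:
  j=True, p=True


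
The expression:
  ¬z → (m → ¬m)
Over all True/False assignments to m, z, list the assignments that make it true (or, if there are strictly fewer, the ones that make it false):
is false only for:
  m=True, z=False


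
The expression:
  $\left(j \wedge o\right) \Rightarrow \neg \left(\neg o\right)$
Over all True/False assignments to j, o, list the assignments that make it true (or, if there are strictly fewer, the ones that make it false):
is always true.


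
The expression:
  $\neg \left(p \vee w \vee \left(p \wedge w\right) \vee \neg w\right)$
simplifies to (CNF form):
$\text{False}$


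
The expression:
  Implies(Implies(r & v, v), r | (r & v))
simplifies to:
r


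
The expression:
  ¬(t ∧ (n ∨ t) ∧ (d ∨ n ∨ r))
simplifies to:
(¬d ∧ ¬n ∧ ¬r) ∨ ¬t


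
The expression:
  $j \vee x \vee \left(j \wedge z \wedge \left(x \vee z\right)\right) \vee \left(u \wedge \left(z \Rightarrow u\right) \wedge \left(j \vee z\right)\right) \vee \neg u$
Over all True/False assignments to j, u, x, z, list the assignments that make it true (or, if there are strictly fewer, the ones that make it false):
is false only for:
  j=False, u=True, x=False, z=False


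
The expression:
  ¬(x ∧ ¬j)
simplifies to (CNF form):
j ∨ ¬x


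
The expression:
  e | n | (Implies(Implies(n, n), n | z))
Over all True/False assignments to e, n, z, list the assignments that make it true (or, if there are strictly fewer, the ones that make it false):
is false only for:
  e=False, n=False, z=False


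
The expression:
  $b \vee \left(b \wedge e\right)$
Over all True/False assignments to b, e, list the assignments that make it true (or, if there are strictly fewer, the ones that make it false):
is true only for:
  b=True, e=False;
  b=True, e=True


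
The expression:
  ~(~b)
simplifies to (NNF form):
b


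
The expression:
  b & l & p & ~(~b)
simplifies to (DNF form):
b & l & p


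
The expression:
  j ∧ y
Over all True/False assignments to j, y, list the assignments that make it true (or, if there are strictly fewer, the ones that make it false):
is true only for:
  j=True, y=True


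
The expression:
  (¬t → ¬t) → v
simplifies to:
v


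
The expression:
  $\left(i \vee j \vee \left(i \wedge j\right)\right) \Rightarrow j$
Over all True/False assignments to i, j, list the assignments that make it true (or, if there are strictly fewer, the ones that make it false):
is false only for:
  i=True, j=False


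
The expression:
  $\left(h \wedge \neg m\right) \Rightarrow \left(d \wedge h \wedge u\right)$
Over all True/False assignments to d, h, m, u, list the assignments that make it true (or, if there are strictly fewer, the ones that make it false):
is false only for:
  d=False, h=True, m=False, u=False;
  d=False, h=True, m=False, u=True;
  d=True, h=True, m=False, u=False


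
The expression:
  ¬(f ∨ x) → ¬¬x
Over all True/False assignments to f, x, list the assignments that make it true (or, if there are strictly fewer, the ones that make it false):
is false only for:
  f=False, x=False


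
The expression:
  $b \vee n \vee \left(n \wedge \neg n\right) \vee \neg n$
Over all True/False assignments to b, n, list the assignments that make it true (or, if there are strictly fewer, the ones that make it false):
is always true.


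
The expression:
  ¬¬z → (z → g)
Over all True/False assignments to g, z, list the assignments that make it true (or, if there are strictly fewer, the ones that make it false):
is false only for:
  g=False, z=True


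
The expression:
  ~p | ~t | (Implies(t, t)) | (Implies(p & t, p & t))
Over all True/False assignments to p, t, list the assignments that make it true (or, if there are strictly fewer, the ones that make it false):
is always true.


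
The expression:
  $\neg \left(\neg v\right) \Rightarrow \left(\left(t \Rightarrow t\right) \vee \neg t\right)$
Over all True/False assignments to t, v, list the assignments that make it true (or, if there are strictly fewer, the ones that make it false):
is always true.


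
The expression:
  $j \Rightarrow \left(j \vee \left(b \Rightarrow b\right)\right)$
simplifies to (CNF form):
$\text{True}$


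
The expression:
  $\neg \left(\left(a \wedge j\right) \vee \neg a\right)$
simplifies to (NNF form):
$a \wedge \neg j$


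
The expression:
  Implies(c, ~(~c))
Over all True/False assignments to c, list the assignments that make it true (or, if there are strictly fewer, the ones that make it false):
is always true.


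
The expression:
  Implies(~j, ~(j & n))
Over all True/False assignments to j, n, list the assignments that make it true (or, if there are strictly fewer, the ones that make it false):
is always true.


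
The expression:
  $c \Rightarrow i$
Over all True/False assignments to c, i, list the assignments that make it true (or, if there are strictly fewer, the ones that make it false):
is false only for:
  c=True, i=False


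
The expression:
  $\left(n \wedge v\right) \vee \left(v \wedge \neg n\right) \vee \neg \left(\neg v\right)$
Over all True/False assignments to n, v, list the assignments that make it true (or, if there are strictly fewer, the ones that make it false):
is true only for:
  n=False, v=True;
  n=True, v=True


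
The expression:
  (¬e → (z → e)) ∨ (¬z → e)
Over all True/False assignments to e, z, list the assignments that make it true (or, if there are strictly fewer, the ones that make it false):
is always true.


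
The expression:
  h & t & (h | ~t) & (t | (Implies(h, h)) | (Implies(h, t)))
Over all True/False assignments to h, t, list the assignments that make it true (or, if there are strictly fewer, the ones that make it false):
is true only for:
  h=True, t=True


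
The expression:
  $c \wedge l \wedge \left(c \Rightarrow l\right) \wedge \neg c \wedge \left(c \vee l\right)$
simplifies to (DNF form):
$\text{False}$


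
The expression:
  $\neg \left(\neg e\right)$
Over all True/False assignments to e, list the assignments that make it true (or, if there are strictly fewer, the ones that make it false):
is true only for:
  e=True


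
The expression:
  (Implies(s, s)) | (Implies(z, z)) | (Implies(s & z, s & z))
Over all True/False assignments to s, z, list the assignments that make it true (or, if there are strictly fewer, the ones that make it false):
is always true.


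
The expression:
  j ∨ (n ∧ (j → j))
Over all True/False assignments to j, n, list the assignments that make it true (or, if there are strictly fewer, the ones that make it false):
is false only for:
  j=False, n=False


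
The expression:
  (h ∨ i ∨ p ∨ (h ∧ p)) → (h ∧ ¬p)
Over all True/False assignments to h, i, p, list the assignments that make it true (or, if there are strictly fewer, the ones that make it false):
is true only for:
  h=False, i=False, p=False;
  h=True, i=False, p=False;
  h=True, i=True, p=False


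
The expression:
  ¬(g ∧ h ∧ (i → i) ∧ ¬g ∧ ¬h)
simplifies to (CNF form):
True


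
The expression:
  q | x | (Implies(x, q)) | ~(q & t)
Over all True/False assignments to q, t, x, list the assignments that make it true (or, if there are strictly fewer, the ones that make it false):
is always true.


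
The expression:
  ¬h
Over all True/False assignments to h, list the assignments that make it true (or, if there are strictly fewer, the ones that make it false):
is true only for:
  h=False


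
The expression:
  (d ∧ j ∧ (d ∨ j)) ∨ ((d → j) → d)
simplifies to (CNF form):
d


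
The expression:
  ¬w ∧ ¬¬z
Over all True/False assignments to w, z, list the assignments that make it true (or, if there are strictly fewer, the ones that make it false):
is true only for:
  w=False, z=True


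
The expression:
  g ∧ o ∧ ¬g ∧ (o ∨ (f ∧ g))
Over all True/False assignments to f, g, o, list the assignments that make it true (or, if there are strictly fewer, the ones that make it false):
is never true.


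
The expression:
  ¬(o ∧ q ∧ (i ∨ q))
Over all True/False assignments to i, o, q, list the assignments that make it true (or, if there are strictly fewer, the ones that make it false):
is false only for:
  i=False, o=True, q=True;
  i=True, o=True, q=True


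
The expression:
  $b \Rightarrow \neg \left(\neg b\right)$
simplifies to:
$\text{True}$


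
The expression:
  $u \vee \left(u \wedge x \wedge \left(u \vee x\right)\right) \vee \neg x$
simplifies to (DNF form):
$u \vee \neg x$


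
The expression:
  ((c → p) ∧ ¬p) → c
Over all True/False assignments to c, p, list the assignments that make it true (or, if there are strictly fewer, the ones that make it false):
is false only for:
  c=False, p=False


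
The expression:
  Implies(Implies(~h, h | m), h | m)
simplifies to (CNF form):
True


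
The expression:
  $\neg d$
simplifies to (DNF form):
$\neg d$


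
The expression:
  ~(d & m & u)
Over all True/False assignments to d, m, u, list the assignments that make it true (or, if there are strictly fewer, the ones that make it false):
is false only for:
  d=True, m=True, u=True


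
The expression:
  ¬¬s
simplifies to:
s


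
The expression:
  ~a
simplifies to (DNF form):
~a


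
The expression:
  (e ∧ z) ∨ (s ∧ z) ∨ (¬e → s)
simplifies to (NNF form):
e ∨ s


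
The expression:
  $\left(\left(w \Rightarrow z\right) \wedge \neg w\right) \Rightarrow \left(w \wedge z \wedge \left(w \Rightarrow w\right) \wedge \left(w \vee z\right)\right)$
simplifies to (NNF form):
$w$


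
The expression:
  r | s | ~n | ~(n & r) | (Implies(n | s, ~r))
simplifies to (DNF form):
True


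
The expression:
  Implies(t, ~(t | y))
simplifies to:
~t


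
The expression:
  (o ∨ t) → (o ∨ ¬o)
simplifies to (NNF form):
True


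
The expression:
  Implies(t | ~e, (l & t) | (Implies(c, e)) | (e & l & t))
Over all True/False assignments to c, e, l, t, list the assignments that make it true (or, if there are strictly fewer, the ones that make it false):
is false only for:
  c=True, e=False, l=False, t=False;
  c=True, e=False, l=False, t=True;
  c=True, e=False, l=True, t=False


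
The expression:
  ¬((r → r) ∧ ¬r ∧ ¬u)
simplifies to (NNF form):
r ∨ u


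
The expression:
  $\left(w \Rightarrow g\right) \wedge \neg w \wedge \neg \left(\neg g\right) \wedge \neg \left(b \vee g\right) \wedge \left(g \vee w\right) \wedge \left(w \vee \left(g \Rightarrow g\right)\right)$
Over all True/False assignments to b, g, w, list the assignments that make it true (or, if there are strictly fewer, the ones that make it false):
is never true.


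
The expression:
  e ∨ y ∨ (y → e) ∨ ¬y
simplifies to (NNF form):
True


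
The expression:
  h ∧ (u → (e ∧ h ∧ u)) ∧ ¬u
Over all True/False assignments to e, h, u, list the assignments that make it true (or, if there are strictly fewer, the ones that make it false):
is true only for:
  e=False, h=True, u=False;
  e=True, h=True, u=False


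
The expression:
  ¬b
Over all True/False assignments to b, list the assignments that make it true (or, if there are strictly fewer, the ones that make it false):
is true only for:
  b=False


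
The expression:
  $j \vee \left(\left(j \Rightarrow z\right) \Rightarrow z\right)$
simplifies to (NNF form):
$j \vee z$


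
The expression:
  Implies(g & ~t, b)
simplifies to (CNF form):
b | t | ~g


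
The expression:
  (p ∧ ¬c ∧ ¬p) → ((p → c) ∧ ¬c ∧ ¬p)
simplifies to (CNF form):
True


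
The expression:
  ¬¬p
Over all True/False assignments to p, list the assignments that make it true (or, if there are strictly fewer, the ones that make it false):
is true only for:
  p=True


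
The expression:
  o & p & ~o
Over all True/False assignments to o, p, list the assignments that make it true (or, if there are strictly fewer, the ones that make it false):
is never true.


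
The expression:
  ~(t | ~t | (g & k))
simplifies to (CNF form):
False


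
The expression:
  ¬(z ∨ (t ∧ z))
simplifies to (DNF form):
¬z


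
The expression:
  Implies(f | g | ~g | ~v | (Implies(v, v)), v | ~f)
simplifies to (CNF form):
v | ~f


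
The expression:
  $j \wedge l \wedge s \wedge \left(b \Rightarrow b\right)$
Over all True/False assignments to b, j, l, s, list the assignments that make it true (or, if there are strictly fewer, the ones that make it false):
is true only for:
  b=False, j=True, l=True, s=True;
  b=True, j=True, l=True, s=True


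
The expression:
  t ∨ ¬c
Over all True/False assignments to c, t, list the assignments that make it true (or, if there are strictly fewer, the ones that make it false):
is false only for:
  c=True, t=False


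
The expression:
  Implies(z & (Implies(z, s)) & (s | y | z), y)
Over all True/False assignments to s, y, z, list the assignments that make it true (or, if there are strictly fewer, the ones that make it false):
is false only for:
  s=True, y=False, z=True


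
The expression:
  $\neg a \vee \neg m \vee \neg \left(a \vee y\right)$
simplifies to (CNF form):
$\neg a \vee \neg m$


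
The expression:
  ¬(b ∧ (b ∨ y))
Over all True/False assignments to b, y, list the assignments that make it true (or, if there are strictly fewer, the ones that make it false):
is true only for:
  b=False, y=False;
  b=False, y=True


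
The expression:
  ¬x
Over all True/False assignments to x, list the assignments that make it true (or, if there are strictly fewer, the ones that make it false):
is true only for:
  x=False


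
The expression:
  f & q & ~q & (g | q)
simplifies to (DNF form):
False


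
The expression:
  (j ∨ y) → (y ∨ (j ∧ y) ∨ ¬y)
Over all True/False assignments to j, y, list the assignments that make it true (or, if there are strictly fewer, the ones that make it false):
is always true.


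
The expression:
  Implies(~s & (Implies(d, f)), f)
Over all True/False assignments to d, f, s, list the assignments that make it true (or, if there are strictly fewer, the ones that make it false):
is false only for:
  d=False, f=False, s=False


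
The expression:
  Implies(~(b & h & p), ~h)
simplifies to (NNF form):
~h | (b & p)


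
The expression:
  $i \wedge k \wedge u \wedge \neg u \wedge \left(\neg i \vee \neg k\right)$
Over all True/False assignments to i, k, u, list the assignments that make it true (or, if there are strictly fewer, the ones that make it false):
is never true.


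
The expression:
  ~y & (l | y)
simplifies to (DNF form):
l & ~y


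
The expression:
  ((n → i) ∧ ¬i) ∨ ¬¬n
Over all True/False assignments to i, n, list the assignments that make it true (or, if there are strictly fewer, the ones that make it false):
is false only for:
  i=True, n=False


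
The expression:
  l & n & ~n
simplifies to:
False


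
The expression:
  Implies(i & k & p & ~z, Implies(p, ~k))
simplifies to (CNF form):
z | ~i | ~k | ~p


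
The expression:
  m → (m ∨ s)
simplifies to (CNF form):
True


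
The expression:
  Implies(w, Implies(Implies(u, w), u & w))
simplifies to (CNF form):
u | ~w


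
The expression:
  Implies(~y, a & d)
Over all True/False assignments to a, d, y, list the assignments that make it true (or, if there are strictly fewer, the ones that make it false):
is false only for:
  a=False, d=False, y=False;
  a=False, d=True, y=False;
  a=True, d=False, y=False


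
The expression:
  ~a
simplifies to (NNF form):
~a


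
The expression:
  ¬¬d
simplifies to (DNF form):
d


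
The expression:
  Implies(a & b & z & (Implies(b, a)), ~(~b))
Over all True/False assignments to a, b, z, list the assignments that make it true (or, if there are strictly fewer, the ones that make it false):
is always true.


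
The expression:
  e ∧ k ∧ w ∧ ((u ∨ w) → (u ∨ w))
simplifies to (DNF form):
e ∧ k ∧ w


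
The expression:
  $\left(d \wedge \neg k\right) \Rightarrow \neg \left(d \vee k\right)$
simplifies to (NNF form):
$k \vee \neg d$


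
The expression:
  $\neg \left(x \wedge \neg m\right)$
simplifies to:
$m \vee \neg x$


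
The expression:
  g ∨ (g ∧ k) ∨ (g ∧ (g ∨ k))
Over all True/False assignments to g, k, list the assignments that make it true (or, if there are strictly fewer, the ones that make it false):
is true only for:
  g=True, k=False;
  g=True, k=True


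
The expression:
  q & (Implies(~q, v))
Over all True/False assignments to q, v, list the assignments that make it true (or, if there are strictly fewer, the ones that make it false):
is true only for:
  q=True, v=False;
  q=True, v=True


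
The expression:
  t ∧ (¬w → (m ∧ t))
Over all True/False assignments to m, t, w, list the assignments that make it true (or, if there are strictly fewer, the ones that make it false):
is true only for:
  m=False, t=True, w=True;
  m=True, t=True, w=False;
  m=True, t=True, w=True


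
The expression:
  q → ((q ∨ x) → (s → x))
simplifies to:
x ∨ ¬q ∨ ¬s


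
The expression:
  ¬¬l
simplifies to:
l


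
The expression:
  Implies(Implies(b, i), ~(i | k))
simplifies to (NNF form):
~i & (b | ~k)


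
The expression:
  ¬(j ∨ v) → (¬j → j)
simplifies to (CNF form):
j ∨ v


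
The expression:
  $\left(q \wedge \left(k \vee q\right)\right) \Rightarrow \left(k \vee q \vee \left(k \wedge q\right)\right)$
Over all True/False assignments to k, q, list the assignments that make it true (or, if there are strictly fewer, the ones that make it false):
is always true.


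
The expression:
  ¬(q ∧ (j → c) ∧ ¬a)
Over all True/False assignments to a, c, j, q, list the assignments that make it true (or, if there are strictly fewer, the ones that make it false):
is false only for:
  a=False, c=False, j=False, q=True;
  a=False, c=True, j=False, q=True;
  a=False, c=True, j=True, q=True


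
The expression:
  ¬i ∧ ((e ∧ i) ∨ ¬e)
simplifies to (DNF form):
¬e ∧ ¬i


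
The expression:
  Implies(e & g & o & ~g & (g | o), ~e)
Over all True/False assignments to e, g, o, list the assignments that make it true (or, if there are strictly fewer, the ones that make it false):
is always true.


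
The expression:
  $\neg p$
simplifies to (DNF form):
$\neg p$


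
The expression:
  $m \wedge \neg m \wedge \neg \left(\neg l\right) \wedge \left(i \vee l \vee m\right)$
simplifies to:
$\text{False}$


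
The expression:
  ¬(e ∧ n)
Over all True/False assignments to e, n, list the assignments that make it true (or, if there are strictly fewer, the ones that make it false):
is false only for:
  e=True, n=True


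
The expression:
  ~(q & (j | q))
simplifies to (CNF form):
~q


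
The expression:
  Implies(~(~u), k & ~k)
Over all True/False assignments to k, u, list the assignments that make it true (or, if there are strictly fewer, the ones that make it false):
is true only for:
  k=False, u=False;
  k=True, u=False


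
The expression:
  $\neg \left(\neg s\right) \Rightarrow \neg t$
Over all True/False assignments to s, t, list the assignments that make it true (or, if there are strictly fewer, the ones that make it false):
is false only for:
  s=True, t=True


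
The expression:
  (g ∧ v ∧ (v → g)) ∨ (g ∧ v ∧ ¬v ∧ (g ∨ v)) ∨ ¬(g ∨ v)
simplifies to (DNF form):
(g ∧ v) ∨ (¬g ∧ ¬v)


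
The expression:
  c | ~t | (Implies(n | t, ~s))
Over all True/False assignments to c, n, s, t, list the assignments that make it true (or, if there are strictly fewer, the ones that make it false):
is false only for:
  c=False, n=False, s=True, t=True;
  c=False, n=True, s=True, t=True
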